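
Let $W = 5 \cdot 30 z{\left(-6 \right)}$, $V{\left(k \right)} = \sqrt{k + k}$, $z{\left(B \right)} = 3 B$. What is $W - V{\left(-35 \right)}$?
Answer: $-2700 - i \sqrt{70} \approx -2700.0 - 8.3666 i$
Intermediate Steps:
$V{\left(k \right)} = \sqrt{2} \sqrt{k}$ ($V{\left(k \right)} = \sqrt{2 k} = \sqrt{2} \sqrt{k}$)
$W = -2700$ ($W = 5 \cdot 30 \cdot 3 \left(-6\right) = 150 \left(-18\right) = -2700$)
$W - V{\left(-35 \right)} = -2700 - \sqrt{2} \sqrt{-35} = -2700 - \sqrt{2} i \sqrt{35} = -2700 - i \sqrt{70}$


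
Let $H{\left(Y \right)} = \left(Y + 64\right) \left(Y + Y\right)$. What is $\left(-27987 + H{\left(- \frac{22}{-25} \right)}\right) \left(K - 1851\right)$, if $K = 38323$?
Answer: $- \frac{635360731304}{625} \approx -1.0166 \cdot 10^{9}$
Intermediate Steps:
$H{\left(Y \right)} = 2 Y \left(64 + Y\right)$ ($H{\left(Y \right)} = \left(64 + Y\right) 2 Y = 2 Y \left(64 + Y\right)$)
$\left(-27987 + H{\left(- \frac{22}{-25} \right)}\right) \left(K - 1851\right) = \left(-27987 + 2 \left(- \frac{22}{-25}\right) \left(64 - \frac{22}{-25}\right)\right) \left(38323 - 1851\right) = \left(-27987 + 2 \left(\left(-22\right) \left(- \frac{1}{25}\right)\right) \left(64 - - \frac{22}{25}\right)\right) 36472 = \left(-27987 + 2 \cdot \frac{22}{25} \left(64 + \frac{22}{25}\right)\right) 36472 = \left(-27987 + 2 \cdot \frac{22}{25} \cdot \frac{1622}{25}\right) 36472 = \left(-27987 + \frac{71368}{625}\right) 36472 = \left(- \frac{17420507}{625}\right) 36472 = - \frac{635360731304}{625}$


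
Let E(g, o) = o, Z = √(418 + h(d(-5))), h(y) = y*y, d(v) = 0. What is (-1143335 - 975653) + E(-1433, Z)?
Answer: -2118988 + √418 ≈ -2.1190e+6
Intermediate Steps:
h(y) = y²
Z = √418 (Z = √(418 + 0²) = √(418 + 0) = √418 ≈ 20.445)
(-1143335 - 975653) + E(-1433, Z) = (-1143335 - 975653) + √418 = -2118988 + √418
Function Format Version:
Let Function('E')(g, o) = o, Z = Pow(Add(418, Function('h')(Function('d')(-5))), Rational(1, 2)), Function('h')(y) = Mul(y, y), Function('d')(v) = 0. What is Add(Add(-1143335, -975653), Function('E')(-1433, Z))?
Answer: Add(-2118988, Pow(418, Rational(1, 2))) ≈ -2.1190e+6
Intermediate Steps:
Function('h')(y) = Pow(y, 2)
Z = Pow(418, Rational(1, 2)) (Z = Pow(Add(418, Pow(0, 2)), Rational(1, 2)) = Pow(Add(418, 0), Rational(1, 2)) = Pow(418, Rational(1, 2)) ≈ 20.445)
Add(Add(-1143335, -975653), Function('E')(-1433, Z)) = Add(Add(-1143335, -975653), Pow(418, Rational(1, 2))) = Add(-2118988, Pow(418, Rational(1, 2)))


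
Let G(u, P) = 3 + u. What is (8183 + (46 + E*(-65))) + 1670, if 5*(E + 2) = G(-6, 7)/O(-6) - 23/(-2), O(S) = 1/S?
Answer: 19291/2 ≈ 9645.5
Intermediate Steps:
E = 39/10 (E = -2 + ((3 - 6)/(1/(-6)) - 23/(-2))/5 = -2 + (-3/(-1/6) - 23*(-1/2))/5 = -2 + (-3*(-6) + 23/2)/5 = -2 + (18 + 23/2)/5 = -2 + (1/5)*(59/2) = -2 + 59/10 = 39/10 ≈ 3.9000)
(8183 + (46 + E*(-65))) + 1670 = (8183 + (46 + (39/10)*(-65))) + 1670 = (8183 + (46 - 507/2)) + 1670 = (8183 - 415/2) + 1670 = 15951/2 + 1670 = 19291/2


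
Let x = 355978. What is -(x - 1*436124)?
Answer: 80146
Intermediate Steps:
-(x - 1*436124) = -(355978 - 1*436124) = -(355978 - 436124) = -1*(-80146) = 80146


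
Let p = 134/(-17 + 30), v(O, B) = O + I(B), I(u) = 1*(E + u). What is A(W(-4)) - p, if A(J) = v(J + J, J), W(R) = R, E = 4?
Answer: -238/13 ≈ -18.308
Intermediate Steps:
I(u) = 4 + u (I(u) = 1*(4 + u) = 4 + u)
v(O, B) = 4 + B + O (v(O, B) = O + (4 + B) = 4 + B + O)
A(J) = 4 + 3*J (A(J) = 4 + J + (J + J) = 4 + J + 2*J = 4 + 3*J)
p = 134/13 ≈ 10.308
A(W(-4)) - p = (4 + 3*(-4)) - 1*134/13 = (4 - 12) - 134/13 = -8 - 134/13 = -238/13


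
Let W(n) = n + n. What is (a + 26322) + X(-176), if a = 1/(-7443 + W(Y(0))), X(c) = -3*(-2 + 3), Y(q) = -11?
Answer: 196471334/7465 ≈ 26319.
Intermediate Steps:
W(n) = 2*n
X(c) = -3 (X(c) = -3*1 = -3)
a = -1/7465 (a = 1/(-7443 + 2*(-11)) = 1/(-7443 - 22) = 1/(-7465) = -1/7465 ≈ -0.00013396)
(a + 26322) + X(-176) = (-1/7465 + 26322) - 3 = 196493729/7465 - 3 = 196471334/7465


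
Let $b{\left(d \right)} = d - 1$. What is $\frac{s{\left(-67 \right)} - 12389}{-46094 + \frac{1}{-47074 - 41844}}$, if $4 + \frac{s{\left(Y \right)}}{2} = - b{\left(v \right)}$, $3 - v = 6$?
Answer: $\frac{1101605102}{4098586293} \approx 0.26878$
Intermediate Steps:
$v = -3$ ($v = 3 - 6 = -3$)
$b{\left(d \right)} = -1 + d$
$s{\left(Y \right)} = 0$ ($s{\left(Y \right)} = -8 + 2 \left(- (-1 - 3)\right) = -8 + 2 \left(\left(-1\right) \left(-4\right)\right) = -8 + 2 \cdot 4 = -8 + 8 = 0$)
$\frac{s{\left(-67 \right)} - 12389}{-46094 + \frac{1}{-47074 - 41844}} = \frac{0 - 12389}{-46094 + \frac{1}{-47074 - 41844}} = - \frac{12389}{-46094 + \frac{1}{-88918}} = - \frac{12389}{-46094 - \frac{1}{88918}} = - \frac{12389}{- \frac{4098586293}{88918}} = \left(-12389\right) \left(- \frac{88918}{4098586293}\right) = \frac{1101605102}{4098586293}$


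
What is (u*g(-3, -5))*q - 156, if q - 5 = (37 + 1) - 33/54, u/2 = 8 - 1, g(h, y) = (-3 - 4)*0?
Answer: -156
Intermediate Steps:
g(h, y) = 0 (g(h, y) = -7*0 = 0)
u = 14 (u = 2*(8 - 1) = 2*7 = 14)
q = 763/18 (q = 5 + ((37 + 1) - 33/54) = 5 + (38 - 33*1/54) = 5 + (38 - 11/18) = 5 + 673/18 = 763/18 ≈ 42.389)
(u*g(-3, -5))*q - 156 = (14*0)*(763/18) - 156 = 0*(763/18) - 156 = 0 - 156 = -156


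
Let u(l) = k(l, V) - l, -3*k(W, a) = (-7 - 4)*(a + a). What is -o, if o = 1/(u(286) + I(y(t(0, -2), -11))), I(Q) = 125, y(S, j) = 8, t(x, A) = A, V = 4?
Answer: 3/395 ≈ 0.0075949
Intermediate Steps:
k(W, a) = 22*a/3 (k(W, a) = -(-7 - 4)*(a + a)/3 = -(-11)*2*a/3 = -(-22)*a/3 = 22*a/3)
u(l) = 88/3 - l (u(l) = (22/3)*4 - l = 88/3 - l)
o = -3/395 (o = 1/((88/3 - 1*286) + 125) = 1/((88/3 - 286) + 125) = 1/(-770/3 + 125) = 1/(-395/3) = -3/395 ≈ -0.0075949)
-o = -1*(-3/395) = 3/395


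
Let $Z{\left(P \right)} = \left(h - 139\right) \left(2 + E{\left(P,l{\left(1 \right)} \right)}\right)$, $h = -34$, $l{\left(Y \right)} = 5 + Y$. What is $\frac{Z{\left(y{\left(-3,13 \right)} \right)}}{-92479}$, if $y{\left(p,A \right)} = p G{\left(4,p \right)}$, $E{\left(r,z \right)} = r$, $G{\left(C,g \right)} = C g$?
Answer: $\frac{6574}{92479} \approx 0.071086$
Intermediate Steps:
$y{\left(p,A \right)} = 4 p^{2}$ ($y{\left(p,A \right)} = p 4 p = 4 p^{2}$)
$Z{\left(P \right)} = -346 - 173 P$ ($Z{\left(P \right)} = \left(-34 - 139\right) \left(2 + P\right) = - 173 \left(2 + P\right) = -346 - 173 P$)
$\frac{Z{\left(y{\left(-3,13 \right)} \right)}}{-92479} = \frac{-346 - 173 \cdot 4 \left(-3\right)^{2}}{-92479} = \left(-346 - 173 \cdot 4 \cdot 9\right) \left(- \frac{1}{92479}\right) = \left(-346 - 6228\right) \left(- \frac{1}{92479}\right) = \left(-6574\right) \left(- \frac{1}{92479}\right) = \frac{6574}{92479}$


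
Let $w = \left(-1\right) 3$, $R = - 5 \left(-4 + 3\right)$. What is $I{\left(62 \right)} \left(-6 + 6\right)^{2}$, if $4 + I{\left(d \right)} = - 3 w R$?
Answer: $0$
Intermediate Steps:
$R = 5$ ($R = \left(-5\right) \left(-1\right) = 5$)
$w = -3$
$I{\left(d \right)} = 41$ ($I{\left(d \right)} = -4 + \left(-3\right) \left(-3\right) 5 = -4 + 9 \cdot 5 = -4 + 45 = 41$)
$I{\left(62 \right)} \left(-6 + 6\right)^{2} = 41 \left(-6 + 6\right)^{2} = 41 \cdot 0^{2} = 41 \cdot 0 = 0$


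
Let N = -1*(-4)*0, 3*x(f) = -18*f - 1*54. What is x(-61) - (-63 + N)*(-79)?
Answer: -4629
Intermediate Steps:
x(f) = -18 - 6*f (x(f) = (-18*f - 1*54)/3 = (-18*f - 54)/3 = (-54 - 18*f)/3 = -18 - 6*f)
N = 0 (N = 4*0 = 0)
x(-61) - (-63 + N)*(-79) = (-18 - 6*(-61)) - (-63 + 0)*(-79) = (-18 + 366) - (-63)*(-79) = 348 - 1*4977 = 348 - 4977 = -4629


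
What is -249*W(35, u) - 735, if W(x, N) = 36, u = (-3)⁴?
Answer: -9699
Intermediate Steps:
u = 81
-249*W(35, u) - 735 = -249*36 - 735 = -8964 - 735 = -9699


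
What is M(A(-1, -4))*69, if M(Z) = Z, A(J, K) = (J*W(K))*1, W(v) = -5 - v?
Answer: 69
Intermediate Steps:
A(J, K) = J*(-5 - K) (A(J, K) = (J*(-5 - K))*1 = J*(-5 - K))
M(A(-1, -4))*69 = -1*(-1)*(5 - 4)*69 = -1*(-1)*1*69 = 1*69 = 69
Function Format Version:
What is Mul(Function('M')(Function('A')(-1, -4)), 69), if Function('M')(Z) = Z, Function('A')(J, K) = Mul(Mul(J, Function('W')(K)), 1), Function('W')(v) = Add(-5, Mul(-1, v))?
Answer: 69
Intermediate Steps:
Function('A')(J, K) = Mul(J, Add(-5, Mul(-1, K))) (Function('A')(J, K) = Mul(Mul(J, Add(-5, Mul(-1, K))), 1) = Mul(J, Add(-5, Mul(-1, K))))
Mul(Function('M')(Function('A')(-1, -4)), 69) = Mul(Mul(-1, -1, Add(5, -4)), 69) = Mul(Mul(-1, -1, 1), 69) = Mul(1, 69) = 69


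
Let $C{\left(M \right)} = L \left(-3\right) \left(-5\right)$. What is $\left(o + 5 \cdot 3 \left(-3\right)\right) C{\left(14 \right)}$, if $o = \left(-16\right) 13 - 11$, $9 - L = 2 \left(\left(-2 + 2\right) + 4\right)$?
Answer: $-3960$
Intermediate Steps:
$L = 1$ ($L = 9 - 2 \left(\left(-2 + 2\right) + 4\right) = 9 - 2 \left(0 + 4\right) = 9 - 2 \cdot 4 = 9 - 8 = 1$)
$o = -219$ ($o = -208 - 11 = -219$)
$C{\left(M \right)} = 15$ ($C{\left(M \right)} = 1 \left(-3\right) \left(-5\right) = \left(-3\right) \left(-5\right) = 15$)
$\left(o + 5 \cdot 3 \left(-3\right)\right) C{\left(14 \right)} = \left(-219 + 5 \cdot 3 \left(-3\right)\right) 15 = \left(-219 + 15 \left(-3\right)\right) 15 = \left(-219 - 45\right) 15 = \left(-264\right) 15 = -3960$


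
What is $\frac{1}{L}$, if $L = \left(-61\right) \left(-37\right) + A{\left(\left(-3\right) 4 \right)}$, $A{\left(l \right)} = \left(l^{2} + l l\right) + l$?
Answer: $\frac{1}{2533} \approx 0.00039479$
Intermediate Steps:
$A{\left(l \right)} = l + 2 l^{2}$ ($A{\left(l \right)} = \left(l^{2} + l^{2}\right) + l = 2 l^{2} + l = l + 2 l^{2}$)
$L = 2533$ ($L = \left(-61\right) \left(-37\right) + \left(-3\right) 4 \left(1 + 2 \left(\left(-3\right) 4\right)\right) = 2257 - 12 \left(1 + 2 \left(-12\right)\right) = 2257 - 12 \left(1 - 24\right) = 2257 - -276 = 2257 + 276 = 2533$)
$\frac{1}{L} = \frac{1}{2533}$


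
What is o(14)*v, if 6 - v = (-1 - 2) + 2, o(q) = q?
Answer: 98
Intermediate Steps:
v = 7 (v = 6 - ((-1 - 2) + 2) = 6 - (-3 + 2) = 6 - 1*(-1) = 6 + 1 = 7)
o(14)*v = 14*7 = 98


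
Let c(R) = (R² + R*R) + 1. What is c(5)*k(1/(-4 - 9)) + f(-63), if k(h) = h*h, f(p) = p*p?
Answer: 670812/169 ≈ 3969.3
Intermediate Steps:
f(p) = p²
c(R) = 1 + 2*R² (c(R) = (R² + R²) + 1 = 2*R² + 1 = 1 + 2*R²)
k(h) = h²
c(5)*k(1/(-4 - 9)) + f(-63) = (1 + 2*5²)*(1/(-4 - 9))² + (-63)² = (1 + 2*25)*(1/(-13))² + 3969 = (1 + 50)*(-1/13)² + 3969 = 51*(1/169) + 3969 = 51/169 + 3969 = 670812/169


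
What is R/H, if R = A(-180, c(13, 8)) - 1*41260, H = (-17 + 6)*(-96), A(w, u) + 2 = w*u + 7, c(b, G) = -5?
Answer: -40355/1056 ≈ -38.215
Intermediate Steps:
A(w, u) = 5 + u*w (A(w, u) = -2 + (w*u + 7) = -2 + (u*w + 7) = -2 + (7 + u*w) = 5 + u*w)
H = 1056 (H = -11*(-96) = 1056)
R = -40355 (R = (5 - 5*(-180)) - 1*41260 = (5 + 900) - 41260 = 905 - 41260 = -40355)
R/H = -40355/1056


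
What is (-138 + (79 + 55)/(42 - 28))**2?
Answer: 808201/49 ≈ 16494.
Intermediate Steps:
(-138 + (79 + 55)/(42 - 28))**2 = (-138 + 134/14)**2 = (-138 + 134*(1/14))**2 = (-138 + 67/7)**2 = (-899/7)**2 = 808201/49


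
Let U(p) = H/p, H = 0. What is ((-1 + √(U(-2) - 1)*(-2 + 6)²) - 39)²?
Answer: 1344 - 1280*I ≈ 1344.0 - 1280.0*I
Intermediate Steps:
U(p) = 0 (U(p) = 0/p = 0)
((-1 + √(U(-2) - 1)*(-2 + 6)²) - 39)² = ((-1 + √(0 - 1)*(-2 + 6)²) - 39)² = ((-1 + √(-1)*4²) - 39)² = ((-1 + I*16) - 39)² = ((-1 + 16*I) - 39)² = (-40 + 16*I)²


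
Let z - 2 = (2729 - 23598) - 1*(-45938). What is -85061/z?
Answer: -85061/25071 ≈ -3.3928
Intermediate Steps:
z = 25071 (z = 2 + ((2729 - 23598) - 1*(-45938)) = 2 + (-20869 + 45938) = 2 + 25069 = 25071)
-85061/z = -85061/25071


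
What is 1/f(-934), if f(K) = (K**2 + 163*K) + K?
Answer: 1/719180 ≈ 1.3905e-6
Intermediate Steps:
f(K) = K**2 + 164*K
1/f(-934) = 1/(-934*(164 - 934)) = 1/(-934*(-770)) = 1/719180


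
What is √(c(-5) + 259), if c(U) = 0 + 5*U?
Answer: 3*√26 ≈ 15.297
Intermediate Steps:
c(U) = 5*U
√(c(-5) + 259) = √(5*(-5) + 259) = √(-25 + 259) = √234 = 3*√26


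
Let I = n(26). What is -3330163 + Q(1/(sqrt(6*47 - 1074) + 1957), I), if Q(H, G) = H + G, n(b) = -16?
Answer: 2*(-9990537*sqrt(22) + 3258580151*I)/(-1957*I + 6*sqrt(22)) ≈ -3.3302e+6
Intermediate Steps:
I = -16
Q(H, G) = G + H
-3330163 + Q(1/(sqrt(6*47 - 1074) + 1957), I) = -3330163 + (-16 + 1/(sqrt(6*47 - 1074) + 1957)) = -3330163 + (-16 + 1/(sqrt(282 - 1074) + 1957)) = -3330163 + (-16 + 1/(sqrt(-792) + 1957)) = -3330163 + (-16 + 1/(6*I*sqrt(22) + 1957)) = -3330163 + (-16 + 1/(1957 + 6*I*sqrt(22))) = -3330179 + 1/(1957 + 6*I*sqrt(22))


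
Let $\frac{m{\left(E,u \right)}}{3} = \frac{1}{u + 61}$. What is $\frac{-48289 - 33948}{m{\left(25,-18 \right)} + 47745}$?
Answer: $- \frac{3536191}{2053038} \approx -1.7224$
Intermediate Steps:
$m{\left(E,u \right)} = \frac{3}{61 + u}$ ($m{\left(E,u \right)} = \frac{3}{u + 61} = \frac{3}{61 + u}$)
$\frac{-48289 - 33948}{m{\left(25,-18 \right)} + 47745} = \frac{-48289 - 33948}{\frac{3}{61 - 18} + 47745} = - \frac{82237}{\frac{3}{43} + 47745} = - \frac{82237}{\frac{2053038}{43}} = \left(-82237\right) \frac{43}{2053038} = - \frac{3536191}{2053038}$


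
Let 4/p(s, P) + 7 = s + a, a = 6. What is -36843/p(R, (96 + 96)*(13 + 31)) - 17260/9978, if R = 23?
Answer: -2021924257/9978 ≈ -2.0264e+5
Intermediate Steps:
p(s, P) = 4/(-1 + s) (p(s, P) = 4/(-7 + (s + 6)) = 4/(-7 + (6 + s)) = 4/(-1 + s))
-36843/p(R, (96 + 96)*(13 + 31)) - 17260/9978 = -36843/(4/(-1 + 23)) - 17260/9978 = -36843/(4/22) - 17260*1/9978 = -36843/(4*(1/22)) - 8630/4989 = -36843/2/11 - 8630/4989 = -36843*11/2 - 8630/4989 = -405273/2 - 8630/4989 = -2021924257/9978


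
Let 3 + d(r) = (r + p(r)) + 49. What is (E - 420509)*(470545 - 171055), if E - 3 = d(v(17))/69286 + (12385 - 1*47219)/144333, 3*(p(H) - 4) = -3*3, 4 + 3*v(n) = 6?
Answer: -29985866906996159755/238101339 ≈ -1.2594e+11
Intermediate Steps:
v(n) = 2/3 (v(n) = -4/3 + (1/3)*6 = -4/3 + 2 = 2/3)
p(H) = 1 (p(H) = 4 + (-3*3)/3 = 4 + (1/3)*(-9) = 4 - 3 = 1)
d(r) = 47 + r (d(r) = -3 + ((r + 1) + 49) = -3 + ((1 + r) + 49) = -3 + (50 + r) = 47 + r)
E = 3942020009/1428608034 (E = 3 + ((47 + 2/3)/69286 + (12385 - 1*47219)/144333) = 3 + ((143/3)*(1/69286) + (12385 - 47219)*(1/144333)) = 3 + (143/207858 - 34834*1/144333) = 3 + (143/207858 - 34834/144333) = 3 - 343804093/1428608034 = 3942020009/1428608034 ≈ 2.7593)
(E - 420509)*(470545 - 171055) = (3942020009/1428608034 - 420509)*(470545 - 171055) = -600738593749297/1428608034*299490 = -29985866906996159755/238101339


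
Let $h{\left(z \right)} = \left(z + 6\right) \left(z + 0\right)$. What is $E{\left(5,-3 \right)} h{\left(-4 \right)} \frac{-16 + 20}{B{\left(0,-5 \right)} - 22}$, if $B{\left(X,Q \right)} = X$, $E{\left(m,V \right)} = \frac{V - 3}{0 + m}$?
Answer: $- \frac{96}{55} \approx -1.7455$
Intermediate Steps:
$E{\left(m,V \right)} = \frac{-3 + V}{m}$
$h{\left(z \right)} = z \left(6 + z\right)$ ($h{\left(z \right)} = \left(6 + z\right) z = z \left(6 + z\right)$)
$E{\left(5,-3 \right)} h{\left(-4 \right)} \frac{-16 + 20}{B{\left(0,-5 \right)} - 22} = \frac{-3 - 3}{5} \left(- 4 \left(6 - 4\right)\right) \frac{-16 + 20}{0 - 22} = \frac{1}{5} \left(-6\right) \left(\left(-4\right) 2\right) \frac{4}{-22} = \left(- \frac{6}{5}\right) \left(-8\right) 4 \left(- \frac{1}{22}\right) = \frac{48}{5} \left(- \frac{2}{11}\right) = - \frac{96}{55}$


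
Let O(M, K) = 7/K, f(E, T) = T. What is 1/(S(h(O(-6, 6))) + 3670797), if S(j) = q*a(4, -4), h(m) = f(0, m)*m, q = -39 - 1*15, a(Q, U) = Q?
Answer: 1/3670581 ≈ 2.7244e-7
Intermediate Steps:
q = -54 (q = -39 - 15 = -54)
h(m) = m² (h(m) = m*m = m²)
S(j) = -216 (S(j) = -54*4 = -216)
1/(S(h(O(-6, 6))) + 3670797) = 1/(-216 + 3670797) = 1/3670581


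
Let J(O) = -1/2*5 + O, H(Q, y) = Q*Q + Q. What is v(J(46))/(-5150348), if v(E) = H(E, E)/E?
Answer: -89/10300696 ≈ -8.6402e-6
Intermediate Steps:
H(Q, y) = Q + Q² (H(Q, y) = Q² + Q = Q + Q²)
J(O) = -5/2 + O (J(O) = -1*½*5 + O = -½*5 + O = -5/2 + O)
v(E) = 1 + E (v(E) = (E*(1 + E))/E = 1 + E)
v(J(46))/(-5150348) = (1 + (-5/2 + 46))/(-5150348) = (1 + 87/2)*(-1/5150348) = (89/2)*(-1/5150348) = -89/10300696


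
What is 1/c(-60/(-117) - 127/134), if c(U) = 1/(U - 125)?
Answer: -655523/5226 ≈ -125.43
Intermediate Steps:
c(U) = 1/(-125 + U)
1/c(-60/(-117) - 127/134) = 1/(1/(-125 + (-60/(-117) - 127/134))) = 1/(1/(-125 + (-60*(-1/117) - 127*1/134))) = 1/(1/(-125 + (20/39 - 127/134))) = 1/(1/(-125 - 2273/5226)) = 1/(1/(-655523/5226)) = 1/(-5226/655523) = -655523/5226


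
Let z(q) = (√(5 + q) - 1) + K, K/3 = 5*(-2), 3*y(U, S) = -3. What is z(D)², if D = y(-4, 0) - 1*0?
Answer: 841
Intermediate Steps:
y(U, S) = -1 (y(U, S) = (⅓)*(-3) = -1)
K = -30 (K = 3*(5*(-2)) = 3*(-10) = -30)
D = -1 (D = -1 - 1*0 = -1 + 0 = -1)
z(q) = -31 + √(5 + q) (z(q) = (√(5 + q) - 1) - 30 = (-1 + √(5 + q)) - 30 = -31 + √(5 + q))
z(D)² = (-31 + √(5 - 1))² = (-31 + √4)² = (-31 + 2)² = (-29)² = 841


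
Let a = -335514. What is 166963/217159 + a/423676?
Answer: -1060834369/46002528242 ≈ -0.023060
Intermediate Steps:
166963/217159 + a/423676 = 166963/217159 - 335514/423676 = 166963*(1/217159) - 335514*1/423676 = 166963/217159 - 167757/211838 = -1060834369/46002528242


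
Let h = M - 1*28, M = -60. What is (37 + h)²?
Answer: 2601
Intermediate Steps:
h = -88 (h = -60 - 1*28 = -60 - 28 = -88)
(37 + h)² = (37 - 88)² = (-51)² = 2601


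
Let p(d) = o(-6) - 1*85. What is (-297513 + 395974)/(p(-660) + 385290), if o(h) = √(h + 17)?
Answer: 37927669505/148382892014 - 98461*√11/148382892014 ≈ 0.25560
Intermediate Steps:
o(h) = √(17 + h)
p(d) = -85 + √11 (p(d) = √(17 - 6) - 1*85 = √11 - 85 = -85 + √11)
(-297513 + 395974)/(p(-660) + 385290) = (-297513 + 395974)/((-85 + √11) + 385290) = 98461/(385205 + √11)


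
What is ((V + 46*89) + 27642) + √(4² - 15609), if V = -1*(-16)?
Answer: 31752 + I*√15593 ≈ 31752.0 + 124.87*I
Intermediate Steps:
V = 16
((V + 46*89) + 27642) + √(4² - 15609) = ((16 + 46*89) + 27642) + √(4² - 15609) = ((16 + 4094) + 27642) + √(16 - 15609) = (4110 + 27642) + √(-15593) = 31752 + I*√15593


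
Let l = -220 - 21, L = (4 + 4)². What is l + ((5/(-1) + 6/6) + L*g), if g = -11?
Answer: -949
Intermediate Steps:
L = 64 (L = 8² = 64)
l = -241
l + ((5/(-1) + 6/6) + L*g) = -241 + ((5/(-1) + 6/6) + 64*(-11)) = -241 + ((5*(-1) + 6*(⅙)) - 704) = -241 + ((-5 + 1) - 704) = -241 + (-4 - 704) = -241 - 708 = -949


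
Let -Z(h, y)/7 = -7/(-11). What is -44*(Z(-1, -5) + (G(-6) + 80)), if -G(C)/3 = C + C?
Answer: -4908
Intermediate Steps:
Z(h, y) = -49/11 (Z(h, y) = -(-49)/(-11) = -(-49)*(-1)/11 = -7*7/11 = -49/11)
G(C) = -6*C (G(C) = -3*(C + C) = -6*C)
-44*(Z(-1, -5) + (G(-6) + 80)) = -44*(-49/11 + (-6*(-6) + 80)) = -44*(-49/11 + (36 + 80)) = -44*(-49/11 + 116) = -44*1227/11 = -4908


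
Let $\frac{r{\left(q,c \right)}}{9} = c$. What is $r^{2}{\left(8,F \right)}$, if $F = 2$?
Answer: $324$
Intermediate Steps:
$r{\left(q,c \right)} = 9 c$
$r^{2}{\left(8,F \right)} = \left(9 \cdot 2\right)^{2} = 18^{2} = 324$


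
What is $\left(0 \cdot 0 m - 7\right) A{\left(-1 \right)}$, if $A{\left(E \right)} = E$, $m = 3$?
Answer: $7$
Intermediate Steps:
$\left(0 \cdot 0 m - 7\right) A{\left(-1 \right)} = \left(0 \cdot 0 \cdot 3 - 7\right) \left(-1\right) = \left(0 \cdot 3 - 7\right) \left(-1\right) = \left(0 - 7\right) \left(-1\right) = \left(-7\right) \left(-1\right) = 7$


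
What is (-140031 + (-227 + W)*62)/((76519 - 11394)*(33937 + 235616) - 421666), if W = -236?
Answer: -168737/17554217459 ≈ -9.6123e-6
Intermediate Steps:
(-140031 + (-227 + W)*62)/((76519 - 11394)*(33937 + 235616) - 421666) = (-140031 + (-227 - 236)*62)/((76519 - 11394)*(33937 + 235616) - 421666) = (-140031 - 463*62)/(65125*269553 - 421666) = (-140031 - 28706)/(17554639125 - 421666) = -168737/17554217459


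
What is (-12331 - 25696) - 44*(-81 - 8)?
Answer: -34111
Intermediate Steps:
(-12331 - 25696) - 44*(-81 - 8) = -38027 - 44*(-89) = -38027 + 3916 = -34111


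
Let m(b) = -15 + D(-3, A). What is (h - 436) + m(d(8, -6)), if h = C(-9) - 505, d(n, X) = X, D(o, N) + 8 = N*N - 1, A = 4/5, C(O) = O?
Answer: -24334/25 ≈ -973.36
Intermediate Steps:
A = ⅘ (A = 4*(⅕) = ⅘ ≈ 0.80000)
D(o, N) = -9 + N² (D(o, N) = -8 + (N*N - 1) = -8 + (N² - 1) = -8 + (-1 + N²) = -9 + N²)
m(b) = -584/25 (m(b) = -15 + (-9 + (⅘)²) = -15 + (-9 + 16/25) = -15 - 209/25 = -584/25)
h = -514 (h = -9 - 505 = -514)
(h - 436) + m(d(8, -6)) = (-514 - 436) - 584/25 = -950 - 584/25 = -24334/25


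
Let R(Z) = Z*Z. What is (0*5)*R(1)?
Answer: 0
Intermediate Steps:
R(Z) = Z²
(0*5)*R(1) = (0*5)*1² = 0*1 = 0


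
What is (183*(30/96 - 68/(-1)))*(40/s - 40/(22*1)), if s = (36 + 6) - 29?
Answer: 9000855/572 ≈ 15736.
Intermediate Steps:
s = 13 (s = 42 - 29 = 13)
(183*(30/96 - 68/(-1)))*(40/s - 40/(22*1)) = (183*(30/96 - 68/(-1)))*(40/13 - 40/(22*1)) = (183*(30*(1/96) - 68*(-1)))*(40*(1/13) - 40/22) = (183*(5/16 + 68))*(40/13 - 40*1/22) = (183*(1093/16))*(40/13 - 20/11) = (200019/16)*(180/143) = 9000855/572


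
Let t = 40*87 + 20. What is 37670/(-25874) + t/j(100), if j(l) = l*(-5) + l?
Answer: -528135/51748 ≈ -10.206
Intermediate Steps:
t = 3500 (t = 3480 + 20 = 3500)
j(l) = -4*l (j(l) = -5*l + l = -4*l)
37670/(-25874) + t/j(100) = 37670/(-25874) + 3500/((-4*100)) = 37670*(-1/25874) + 3500/(-400) = -18835/12937 + 3500*(-1/400) = -18835/12937 - 35/4 = -528135/51748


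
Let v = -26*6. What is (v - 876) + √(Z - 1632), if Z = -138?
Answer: -1032 + I*√1770 ≈ -1032.0 + 42.071*I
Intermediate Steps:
v = -156
(v - 876) + √(Z - 1632) = (-156 - 876) + √(-138 - 1632) = -1032 + √(-1770) = -1032 + I*√1770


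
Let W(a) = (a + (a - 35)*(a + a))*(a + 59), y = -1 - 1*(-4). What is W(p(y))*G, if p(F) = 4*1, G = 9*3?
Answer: -415044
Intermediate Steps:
G = 27
y = 3 (y = -1 + 4 = 3)
p(F) = 4
W(a) = (59 + a)*(a + 2*a*(-35 + a)) (W(a) = (a + (-35 + a)*(2*a))*(59 + a) = (a + 2*a*(-35 + a))*(59 + a) = (59 + a)*(a + 2*a*(-35 + a)))
W(p(y))*G = (4*(-4071 + 2*4² + 49*4))*27 = (4*(-4071 + 2*16 + 196))*27 = (4*(-4071 + 32 + 196))*27 = (4*(-3843))*27 = -15372*27 = -415044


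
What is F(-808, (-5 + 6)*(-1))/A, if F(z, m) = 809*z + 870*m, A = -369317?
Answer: 654542/369317 ≈ 1.7723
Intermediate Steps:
F(-808, (-5 + 6)*(-1))/A = (809*(-808) + 870*((-5 + 6)*(-1)))/(-369317) = (-653672 + 870*(1*(-1)))*(-1/369317) = (-653672 + 870*(-1))*(-1/369317) = (-653672 - 870)*(-1/369317) = -654542*(-1/369317) = 654542/369317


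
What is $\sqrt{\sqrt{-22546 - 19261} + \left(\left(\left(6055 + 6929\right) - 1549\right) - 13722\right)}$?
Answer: $\sqrt{-2287 + i \sqrt{41807}} \approx 2.1356 + 47.87 i$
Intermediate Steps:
$\sqrt{\sqrt{-22546 - 19261} + \left(\left(\left(6055 + 6929\right) - 1549\right) - 13722\right)} = \sqrt{\sqrt{-41807} + \left(\left(12984 - 1549\right) - 13722\right)} = \sqrt{i \sqrt{41807} + \left(11435 - 13722\right)} = \sqrt{i \sqrt{41807} - 2287} = \sqrt{-2287 + i \sqrt{41807}}$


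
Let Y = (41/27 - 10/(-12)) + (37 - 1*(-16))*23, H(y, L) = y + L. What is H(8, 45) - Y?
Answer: -63091/54 ≈ -1168.4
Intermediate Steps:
H(y, L) = L + y
Y = 65953/54 (Y = (41*(1/27) - 10*(-1/12)) + (37 + 16)*23 = (41/27 + ⅚) + 53*23 = 127/54 + 1219 = 65953/54 ≈ 1221.4)
H(8, 45) - Y = (45 + 8) - 1*65953/54 = 53 - 65953/54 = -63091/54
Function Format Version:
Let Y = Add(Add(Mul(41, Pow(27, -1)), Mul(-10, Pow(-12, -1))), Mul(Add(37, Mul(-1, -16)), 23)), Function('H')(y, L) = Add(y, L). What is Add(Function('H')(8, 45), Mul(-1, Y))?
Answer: Rational(-63091, 54) ≈ -1168.4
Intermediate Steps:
Function('H')(y, L) = Add(L, y)
Y = Rational(65953, 54) (Y = Add(Add(Mul(41, Rational(1, 27)), Mul(-10, Rational(-1, 12))), Mul(Add(37, 16), 23)) = Add(Add(Rational(41, 27), Rational(5, 6)), Mul(53, 23)) = Add(Rational(127, 54), 1219) = Rational(65953, 54) ≈ 1221.4)
Add(Function('H')(8, 45), Mul(-1, Y)) = Add(Add(45, 8), Mul(-1, Rational(65953, 54))) = Add(53, Rational(-65953, 54)) = Rational(-63091, 54)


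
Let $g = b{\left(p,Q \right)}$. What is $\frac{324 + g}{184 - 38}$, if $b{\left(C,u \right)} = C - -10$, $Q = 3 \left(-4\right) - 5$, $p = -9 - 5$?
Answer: $\frac{160}{73} \approx 2.1918$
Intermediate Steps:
$p = -14$ ($p = -9 - 5 = -14$)
$Q = -17$ ($Q = -12 - 5 = -17$)
$b{\left(C,u \right)} = 10 + C$ ($b{\left(C,u \right)} = C + 10 = 10 + C$)
$g = -4$ ($g = 10 - 14 = -4$)
$\frac{324 + g}{184 - 38} = \frac{324 - 4}{184 - 38} = \frac{320}{146} = 320 \cdot \frac{1}{146} = \frac{160}{73}$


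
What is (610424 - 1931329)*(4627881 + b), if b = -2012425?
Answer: -3454768907680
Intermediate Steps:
(610424 - 1931329)*(4627881 + b) = (610424 - 1931329)*(4627881 - 2012425) = -1320905*2615456 = -3454768907680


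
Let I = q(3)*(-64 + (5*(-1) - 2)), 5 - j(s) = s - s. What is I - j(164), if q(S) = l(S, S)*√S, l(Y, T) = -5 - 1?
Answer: -5 + 426*√3 ≈ 732.85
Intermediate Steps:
l(Y, T) = -6
j(s) = 5 (j(s) = 5 - (s - s) = 5 - 1*0 = 5 + 0 = 5)
q(S) = -6*√S
I = 426*√3 (I = (-6*√3)*(-64 + (5*(-1) - 2)) = (-6*√3)*(-64 + (-5 - 2)) = (-6*√3)*(-64 - 7) = -6*√3*(-71) = 426*√3 ≈ 737.85)
I - j(164) = 426*√3 - 1*5 = 426*√3 - 5 = -5 + 426*√3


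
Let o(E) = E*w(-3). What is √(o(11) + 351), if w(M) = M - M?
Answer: 3*√39 ≈ 18.735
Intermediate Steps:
w(M) = 0
o(E) = 0 (o(E) = E*0 = 0)
√(o(11) + 351) = √(0 + 351) = √351 = 3*√39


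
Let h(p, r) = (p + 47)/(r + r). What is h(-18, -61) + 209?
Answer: 25469/122 ≈ 208.76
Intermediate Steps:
h(p, r) = (47 + p)/(2*r) (h(p, r) = (47 + p)/((2*r)) = (47 + p)*(1/(2*r)) = (47 + p)/(2*r))
h(-18, -61) + 209 = (½)*(47 - 18)/(-61) + 209 = (½)*(-1/61)*29 + 209 = -29/122 + 209 = 25469/122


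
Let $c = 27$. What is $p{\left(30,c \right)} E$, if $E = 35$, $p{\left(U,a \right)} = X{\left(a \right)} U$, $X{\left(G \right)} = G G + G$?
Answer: $793800$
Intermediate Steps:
$X{\left(G \right)} = G + G^{2}$ ($X{\left(G \right)} = G^{2} + G = G + G^{2}$)
$p{\left(U,a \right)} = U a \left(1 + a\right)$ ($p{\left(U,a \right)} = a \left(1 + a\right) U = U a \left(1 + a\right)$)
$p{\left(30,c \right)} E = 30 \cdot 27 \left(1 + 27\right) 35 = 30 \cdot 27 \cdot 28 \cdot 35 = 22680 \cdot 35 = 793800$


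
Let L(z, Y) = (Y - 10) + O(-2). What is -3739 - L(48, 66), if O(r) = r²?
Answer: -3799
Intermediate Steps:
L(z, Y) = -6 + Y (L(z, Y) = (Y - 10) + (-2)² = (-10 + Y) + 4 = -6 + Y)
-3739 - L(48, 66) = -3739 - (-6 + 66) = -3739 - 1*60 = -3739 - 60 = -3799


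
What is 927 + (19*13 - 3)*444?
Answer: 109263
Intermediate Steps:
927 + (19*13 - 3)*444 = 927 + (247 - 3)*444 = 927 + 244*444 = 927 + 108336 = 109263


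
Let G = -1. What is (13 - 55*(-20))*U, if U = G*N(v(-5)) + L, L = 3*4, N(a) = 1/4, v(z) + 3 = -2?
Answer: 52311/4 ≈ 13078.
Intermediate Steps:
v(z) = -5 (v(z) = -3 - 2 = -5)
N(a) = ¼
L = 12
U = 47/4 (U = -1*¼ + 12 = -¼ + 12 = 47/4 ≈ 11.750)
(13 - 55*(-20))*U = (13 - 55*(-20))*(47/4) = (13 + 1100)*(47/4) = 1113*(47/4) = 52311/4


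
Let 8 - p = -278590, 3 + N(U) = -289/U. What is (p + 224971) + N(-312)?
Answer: 157112881/312 ≈ 5.0357e+5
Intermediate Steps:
N(U) = -3 - 289/U
p = 278598 (p = 8 - 1*(-278590) = 8 + 278590 = 278598)
(p + 224971) + N(-312) = (278598 + 224971) + (-3 - 289/(-312)) = 503569 + (-3 - 289*(-1/312)) = 503569 + (-3 + 289/312) = 503569 - 647/312 = 157112881/312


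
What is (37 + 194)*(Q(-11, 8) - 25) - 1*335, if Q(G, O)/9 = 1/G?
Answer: -6299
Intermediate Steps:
Q(G, O) = 9/G
(37 + 194)*(Q(-11, 8) - 25) - 1*335 = (37 + 194)*(9/(-11) - 25) - 1*335 = 231*(9*(-1/11) - 25) - 335 = 231*(-9/11 - 25) - 335 = 231*(-284/11) - 335 = -5964 - 335 = -6299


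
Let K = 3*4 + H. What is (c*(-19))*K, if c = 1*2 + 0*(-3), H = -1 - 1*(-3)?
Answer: -532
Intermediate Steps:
H = 2 (H = -1 + 3 = 2)
K = 14 (K = 3*4 + 2 = 12 + 2 = 14)
c = 2 (c = 2 + 0 = 2)
(c*(-19))*K = (2*(-19))*14 = -38*14 = -532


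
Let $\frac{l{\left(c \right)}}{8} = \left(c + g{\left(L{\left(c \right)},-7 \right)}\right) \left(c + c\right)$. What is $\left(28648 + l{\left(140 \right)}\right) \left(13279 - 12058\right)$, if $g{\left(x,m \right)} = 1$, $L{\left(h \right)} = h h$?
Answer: $420619848$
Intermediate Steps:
$L{\left(h \right)} = h^{2}$
$l{\left(c \right)} = 16 c \left(1 + c\right)$ ($l{\left(c \right)} = 8 \left(c + 1\right) \left(c + c\right) = 8 \left(1 + c\right) 2 c = 8 \cdot 2 c \left(1 + c\right) = 16 c \left(1 + c\right)$)
$\left(28648 + l{\left(140 \right)}\right) \left(13279 - 12058\right) = \left(28648 + 16 \cdot 140 \left(1 + 140\right)\right) \left(13279 - 12058\right) = \left(28648 + 16 \cdot 140 \cdot 141\right) 1221 = \left(28648 + 315840\right) 1221 = 344488 \cdot 1221 = 420619848$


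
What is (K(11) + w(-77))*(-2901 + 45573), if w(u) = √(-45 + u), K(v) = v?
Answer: 469392 + 42672*I*√122 ≈ 4.6939e+5 + 4.7133e+5*I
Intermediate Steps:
(K(11) + w(-77))*(-2901 + 45573) = (11 + √(-45 - 77))*(-2901 + 45573) = (11 + √(-122))*42672 = (11 + I*√122)*42672 = 469392 + 42672*I*√122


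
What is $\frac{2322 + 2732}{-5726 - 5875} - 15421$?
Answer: $- \frac{178904075}{11601} \approx -15421.0$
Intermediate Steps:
$\frac{2322 + 2732}{-5726 - 5875} - 15421 = \frac{5054}{-11601} - 15421 = 5054 \left(- \frac{1}{11601}\right) - 15421 = - \frac{5054}{11601} - 15421 = - \frac{178904075}{11601}$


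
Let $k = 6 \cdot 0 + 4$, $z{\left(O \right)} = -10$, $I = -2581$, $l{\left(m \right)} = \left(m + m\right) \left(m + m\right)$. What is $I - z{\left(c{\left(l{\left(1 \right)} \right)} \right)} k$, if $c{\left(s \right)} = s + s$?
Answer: $-2541$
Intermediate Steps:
$l{\left(m \right)} = 4 m^{2}$ ($l{\left(m \right)} = 2 m 2 m = 4 m^{2}$)
$c{\left(s \right)} = 2 s$
$k = 4$ ($k = 0 + 4 = 4$)
$I - z{\left(c{\left(l{\left(1 \right)} \right)} \right)} k = -2581 - \left(-10\right) 4 = -2581 - -40 = -2581 + 40 = -2541$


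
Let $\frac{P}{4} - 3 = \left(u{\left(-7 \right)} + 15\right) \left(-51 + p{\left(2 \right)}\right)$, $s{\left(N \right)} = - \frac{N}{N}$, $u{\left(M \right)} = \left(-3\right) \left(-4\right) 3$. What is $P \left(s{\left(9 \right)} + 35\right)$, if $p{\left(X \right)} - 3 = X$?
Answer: $-318648$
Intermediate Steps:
$u{\left(M \right)} = 36$ ($u{\left(M \right)} = 12 \cdot 3 = 36$)
$p{\left(X \right)} = 3 + X$
$s{\left(N \right)} = -1$ ($s{\left(N \right)} = \left(-1\right) 1 = -1$)
$P = -9372$ ($P = 12 + 4 \left(36 + 15\right) \left(-51 + \left(3 + 2\right)\right) = 12 + 4 \cdot 51 \left(-51 + 5\right) = 12 + 4 \cdot 51 \left(-46\right) = 12 + 4 \left(-2346\right) = 12 - 9384 = -9372$)
$P \left(s{\left(9 \right)} + 35\right) = - 9372 \left(-1 + 35\right) = \left(-9372\right) 34 = -318648$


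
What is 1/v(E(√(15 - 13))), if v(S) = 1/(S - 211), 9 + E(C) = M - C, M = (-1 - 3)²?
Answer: -204 - √2 ≈ -205.41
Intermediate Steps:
M = 16 (M = (-4)² = 16)
E(C) = 7 - C (E(C) = -9 + (16 - C) = 7 - C)
v(S) = 1/(-211 + S)
1/v(E(√(15 - 13))) = 1/(1/(-211 + (7 - √(15 - 13)))) = 1/(1/(-211 + (7 - √2))) = 1/(1/(-204 - √2)) = -204 - √2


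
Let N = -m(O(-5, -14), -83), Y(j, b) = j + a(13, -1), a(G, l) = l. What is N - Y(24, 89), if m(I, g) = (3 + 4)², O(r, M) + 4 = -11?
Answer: -72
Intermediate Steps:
O(r, M) = -15 (O(r, M) = -4 - 11 = -15)
m(I, g) = 49 (m(I, g) = 7² = 49)
Y(j, b) = -1 + j (Y(j, b) = j - 1 = -1 + j)
N = -49 (N = -1*49 = -49)
N - Y(24, 89) = -49 - (-1 + 24) = -49 - 1*23 = -49 - 23 = -72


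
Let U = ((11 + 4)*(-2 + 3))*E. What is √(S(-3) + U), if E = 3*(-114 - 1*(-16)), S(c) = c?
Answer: I*√4413 ≈ 66.43*I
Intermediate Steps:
E = -294 (E = 3*(-114 + 16) = 3*(-98) = -294)
U = -4410 (U = ((11 + 4)*(-2 + 3))*(-294) = (15*1)*(-294) = 15*(-294) = -4410)
√(S(-3) + U) = √(-3 - 4410) = √(-4413) = I*√4413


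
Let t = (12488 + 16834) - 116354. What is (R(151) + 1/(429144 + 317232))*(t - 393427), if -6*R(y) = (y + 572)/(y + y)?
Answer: 52568764507/274216 ≈ 1.9171e+5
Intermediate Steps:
R(y) = -(572 + y)/(12*y) (R(y) = -(y + 572)/(6*(y + y)) = -(572 + y)/(6*(2*y)) = -(572 + y)*1/(2*y)/6 = -(572 + y)/(12*y))
t = -87032 (t = 29322 - 116354 = -87032)
(R(151) + 1/(429144 + 317232))*(t - 393427) = ((1/12)*(-572 - 1*151)/151 + 1/(429144 + 317232))*(-87032 - 393427) = ((1/12)*(1/151)*(-572 - 151) + 1/746376)*(-480459) = ((1/12)*(1/151)*(-723) + 1/746376)*(-480459) = (-241/604 + 1/746376)*(-480459) = -44969003/112702776*(-480459) = 52568764507/274216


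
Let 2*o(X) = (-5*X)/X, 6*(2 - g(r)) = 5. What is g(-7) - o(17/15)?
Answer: 11/3 ≈ 3.6667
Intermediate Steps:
g(r) = 7/6 (g(r) = 2 - 1/6*5 = 2 - 5/6 = 7/6)
o(X) = -5/2 (o(X) = ((-5*X)/X)/2 = (1/2)*(-5) = -5/2)
g(-7) - o(17/15) = 7/6 - 1*(-5/2) = 7/6 + 5/2 = 11/3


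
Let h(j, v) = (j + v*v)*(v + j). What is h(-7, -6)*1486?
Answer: -560222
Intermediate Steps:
h(j, v) = (j + v)*(j + v²) (h(j, v) = (j + v²)*(j + v) = (j + v)*(j + v²))
h(-7, -6)*1486 = ((-7)² + (-6)³ - 7*(-6) - 7*(-6)²)*1486 = (49 - 216 + 42 - 7*36)*1486 = (49 - 216 + 42 - 252)*1486 = -377*1486 = -560222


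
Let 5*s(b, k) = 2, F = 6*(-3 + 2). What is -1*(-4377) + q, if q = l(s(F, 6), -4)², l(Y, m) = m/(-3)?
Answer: 39409/9 ≈ 4378.8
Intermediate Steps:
F = -6 (F = 6*(-1) = -6)
s(b, k) = ⅖ (s(b, k) = (⅕)*2 = ⅖)
l(Y, m) = -m/3 (l(Y, m) = m*(-⅓) = -m/3)
q = 16/9 (q = (-⅓*(-4))² = (4/3)² = 16/9 ≈ 1.7778)
-1*(-4377) + q = -1*(-4377) + 16/9 = 4377 + 16/9 = 39409/9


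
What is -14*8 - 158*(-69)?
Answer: 10790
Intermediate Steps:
-14*8 - 158*(-69) = -112 + 10902 = 10790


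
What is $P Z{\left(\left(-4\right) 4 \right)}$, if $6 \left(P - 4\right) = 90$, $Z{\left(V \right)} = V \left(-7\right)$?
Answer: $2128$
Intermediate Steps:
$Z{\left(V \right)} = - 7 V$
$P = 19$ ($P = 4 + \frac{1}{6} \cdot 90 = 4 + 15 = 19$)
$P Z{\left(\left(-4\right) 4 \right)} = 19 \left(- 7 \left(\left(-4\right) 4\right)\right) = 19 \left(\left(-7\right) \left(-16\right)\right) = 19 \cdot 112 = 2128$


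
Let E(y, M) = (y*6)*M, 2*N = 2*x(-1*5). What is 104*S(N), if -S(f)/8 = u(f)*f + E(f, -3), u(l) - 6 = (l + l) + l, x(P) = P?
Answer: -112320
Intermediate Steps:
u(l) = 6 + 3*l (u(l) = 6 + ((l + l) + l) = 6 + (2*l + l) = 6 + 3*l)
N = -5 (N = (2*(-1*5))/2 = (2*(-5))/2 = (½)*(-10) = -5)
E(y, M) = 6*M*y (E(y, M) = (6*y)*M = 6*M*y)
S(f) = 144*f - 8*f*(6 + 3*f) (S(f) = -8*((6 + 3*f)*f + 6*(-3)*f) = -8*(f*(6 + 3*f) - 18*f) = -8*(-18*f + f*(6 + 3*f)) = 144*f - 8*f*(6 + 3*f))
104*S(N) = 104*(24*(-5)*(4 - 1*(-5))) = 104*(24*(-5)*(4 + 5)) = 104*(24*(-5)*9) = 104*(-1080) = -112320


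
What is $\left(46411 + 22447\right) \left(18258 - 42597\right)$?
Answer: $-1675934862$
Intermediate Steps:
$\left(46411 + 22447\right) \left(18258 - 42597\right) = 68858 \left(-24339\right) = -1675934862$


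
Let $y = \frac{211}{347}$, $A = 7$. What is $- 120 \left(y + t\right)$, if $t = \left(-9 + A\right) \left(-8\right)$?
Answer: $- \frac{691560}{347} \approx -1993.0$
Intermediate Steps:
$t = 16$ ($t = \left(-9 + 7\right) \left(-8\right) = \left(-2\right) \left(-8\right) = 16$)
$y = \frac{211}{347}$ ($y = 211 \cdot \frac{1}{347} = \frac{211}{347} \approx 0.60807$)
$- 120 \left(y + t\right) = - 120 \left(\frac{211}{347} + 16\right) = \left(-120\right) \frac{5763}{347} = - \frac{691560}{347}$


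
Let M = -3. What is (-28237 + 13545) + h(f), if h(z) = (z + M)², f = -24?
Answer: -13963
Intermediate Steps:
h(z) = (-3 + z)² (h(z) = (z - 3)² = (-3 + z)²)
(-28237 + 13545) + h(f) = (-28237 + 13545) + (-3 - 24)² = -14692 + (-27)² = -14692 + 729 = -13963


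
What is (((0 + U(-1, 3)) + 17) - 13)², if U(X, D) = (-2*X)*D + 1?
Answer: 121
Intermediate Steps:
U(X, D) = 1 - 2*D*X (U(X, D) = -2*D*X + 1 = 1 - 2*D*X)
(((0 + U(-1, 3)) + 17) - 13)² = (((0 + (1 - 2*3*(-1))) + 17) - 13)² = (((0 + (1 + 6)) + 17) - 13)² = (((0 + 7) + 17) - 13)² = ((7 + 17) - 13)² = (24 - 13)² = 11² = 121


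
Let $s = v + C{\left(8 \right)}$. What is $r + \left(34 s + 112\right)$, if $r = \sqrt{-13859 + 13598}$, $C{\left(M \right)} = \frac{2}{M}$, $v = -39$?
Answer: $- \frac{2411}{2} + 3 i \sqrt{29} \approx -1205.5 + 16.155 i$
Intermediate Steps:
$s = - \frac{155}{4}$ ($s = -39 + \frac{2}{8} = -39 + 2 \cdot \frac{1}{8} = -39 + \frac{1}{4} = - \frac{155}{4} \approx -38.75$)
$r = 3 i \sqrt{29}$ ($r = \sqrt{-261} = 3 i \sqrt{29} \approx 16.155 i$)
$r + \left(34 s + 112\right) = 3 i \sqrt{29} + \left(34 \left(- \frac{155}{4}\right) + 112\right) = 3 i \sqrt{29} + \left(- \frac{2635}{2} + 112\right) = 3 i \sqrt{29} - \frac{2411}{2} = - \frac{2411}{2} + 3 i \sqrt{29}$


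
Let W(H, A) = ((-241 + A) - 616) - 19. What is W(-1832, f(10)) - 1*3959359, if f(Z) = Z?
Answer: -3960225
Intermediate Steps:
W(H, A) = -876 + A (W(H, A) = (-857 + A) - 19 = -876 + A)
W(-1832, f(10)) - 1*3959359 = (-876 + 10) - 1*3959359 = -866 - 3959359 = -3960225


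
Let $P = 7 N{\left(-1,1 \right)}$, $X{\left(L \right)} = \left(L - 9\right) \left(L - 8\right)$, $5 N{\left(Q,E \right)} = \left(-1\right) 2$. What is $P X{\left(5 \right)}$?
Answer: $- \frac{168}{5} \approx -33.6$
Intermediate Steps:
$N{\left(Q,E \right)} = - \frac{2}{5}$ ($N{\left(Q,E \right)} = \frac{\left(-1\right) 2}{5} = \frac{1}{5} \left(-2\right) = - \frac{2}{5}$)
$X{\left(L \right)} = \left(-9 + L\right) \left(-8 + L\right)$
$P = - \frac{14}{5}$ ($P = 7 \left(- \frac{2}{5}\right) = - \frac{14}{5} \approx -2.8$)
$P X{\left(5 \right)} = - \frac{14 \left(72 + 5^{2} - 85\right)}{5} = - \frac{14 \left(72 + 25 - 85\right)}{5} = \left(- \frac{14}{5}\right) 12 = - \frac{168}{5}$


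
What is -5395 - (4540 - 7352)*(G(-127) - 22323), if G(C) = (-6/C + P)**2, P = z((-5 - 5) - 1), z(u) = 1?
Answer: -1012491314091/16129 ≈ -6.2775e+7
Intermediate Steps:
P = 1
G(C) = (1 - 6/C)**2 (G(C) = (-6/C + 1)**2 = (1 - 6/C)**2)
-5395 - (4540 - 7352)*(G(-127) - 22323) = -5395 - (4540 - 7352)*((-6 - 127)**2/(-127)**2 - 22323) = -5395 - (-2812)*((1/16129)*(-133)**2 - 22323) = -5395 - (-2812)*((1/16129)*17689 - 22323) = -5395 - (-2812)*(17689/16129 - 22323) = -5395 - (-2812)*(-360029978)/16129 = -5395 - 1*1012404298136/16129 = -5395 - 1012404298136/16129 = -1012491314091/16129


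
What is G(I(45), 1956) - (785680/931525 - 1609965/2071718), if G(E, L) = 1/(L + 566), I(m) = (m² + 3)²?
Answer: -2291769189022/34764997366385 ≈ -0.065922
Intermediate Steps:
I(m) = (3 + m²)²
G(E, L) = 1/(566 + L)
G(I(45), 1956) - (785680/931525 - 1609965/2071718) = 1/(566 + 1956) - (785680/931525 - 1609965/2071718) = 1/2522 - (785680*(1/931525) - 1609965*1/2071718) = 1/2522 - (22448/26615 - 1609965/2071718) = 1/2522 - 1*3656707189/55138774570 = 1/2522 - 3656707189/55138774570 = -2291769189022/34764997366385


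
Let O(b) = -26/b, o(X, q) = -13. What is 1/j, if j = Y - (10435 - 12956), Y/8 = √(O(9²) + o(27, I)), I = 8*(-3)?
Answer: 204201/514859777 - 72*I*√1079/514859777 ≈ 0.00039661 - 4.5936e-6*I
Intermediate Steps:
I = -24
Y = 8*I*√1079/9 (Y = 8*√(-26/(9²) - 13) = 8*√(-26/81 - 13) = 8*√(-1079/81) = 8*(I*√1079/9) = 8*I*√1079/9 ≈ 29.198*I)
j = 2521 + 8*I*√1079/9 (j = 8*I*√1079/9 - (10435 - 12956) = 8*I*√1079/9 - 1*(-2521) = 8*I*√1079/9 + 2521 = 2521 + 8*I*√1079/9 ≈ 2521.0 + 29.198*I)
1/j = 1/(2521 + 8*I*√1079/9)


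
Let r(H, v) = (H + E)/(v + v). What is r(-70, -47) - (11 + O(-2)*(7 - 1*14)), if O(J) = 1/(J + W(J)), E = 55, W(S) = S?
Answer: -2367/188 ≈ -12.590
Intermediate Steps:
r(H, v) = (55 + H)/(2*v) (r(H, v) = (H + 55)/(v + v) = (55 + H)/((2*v)) = (55 + H)*(1/(2*v)) = (55 + H)/(2*v))
O(J) = 1/(2*J) (O(J) = 1/(J + J) = 1/(2*J))
r(-70, -47) - (11 + O(-2)*(7 - 1*14)) = (1/2)*(55 - 70)/(-47) - (11 + ((1/2)/(-2))*(7 - 1*14)) = (1/2)*(-1/47)*(-15) - (11 + ((1/2)*(-1/2))*(7 - 14)) = 15/94 - (11 - 1/4*(-7)) = 15/94 - (11 + 7/4) = 15/94 - 1*51/4 = 15/94 - 51/4 = -2367/188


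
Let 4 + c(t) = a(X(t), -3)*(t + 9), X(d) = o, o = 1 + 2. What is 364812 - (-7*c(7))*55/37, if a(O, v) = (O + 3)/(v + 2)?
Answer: 13459544/37 ≈ 3.6377e+5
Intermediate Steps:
o = 3
X(d) = 3
a(O, v) = (3 + O)/(2 + v)
c(t) = -58 - 6*t (c(t) = -4 + ((3 + 3)/(2 - 3))*(t + 9) = -4 + (6/(-1))*(9 + t) = -4 + (-1*6)*(9 + t) = -4 - 6*(9 + t) = -4 + (-54 - 6*t) = -58 - 6*t)
364812 - (-7*c(7))*55/37 = 364812 - (-7*(-58 - 6*7))*55/37 = 364812 - (-7*(-58 - 42))*55*(1/37) = 364812 - (-7*(-100))*55/37 = 364812 - 700*55/37 = 364812 - 1*38500/37 = 364812 - 38500/37 = 13459544/37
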